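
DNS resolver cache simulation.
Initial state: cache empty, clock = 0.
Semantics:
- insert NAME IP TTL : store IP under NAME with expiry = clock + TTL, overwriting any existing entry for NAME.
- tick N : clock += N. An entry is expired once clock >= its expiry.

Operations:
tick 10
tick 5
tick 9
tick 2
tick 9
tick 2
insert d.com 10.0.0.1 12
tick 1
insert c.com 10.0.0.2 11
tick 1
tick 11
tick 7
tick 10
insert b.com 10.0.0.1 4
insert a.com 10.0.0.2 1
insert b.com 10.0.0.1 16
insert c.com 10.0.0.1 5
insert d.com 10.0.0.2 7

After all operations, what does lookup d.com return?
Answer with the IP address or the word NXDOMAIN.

Op 1: tick 10 -> clock=10.
Op 2: tick 5 -> clock=15.
Op 3: tick 9 -> clock=24.
Op 4: tick 2 -> clock=26.
Op 5: tick 9 -> clock=35.
Op 6: tick 2 -> clock=37.
Op 7: insert d.com -> 10.0.0.1 (expiry=37+12=49). clock=37
Op 8: tick 1 -> clock=38.
Op 9: insert c.com -> 10.0.0.2 (expiry=38+11=49). clock=38
Op 10: tick 1 -> clock=39.
Op 11: tick 11 -> clock=50. purged={c.com,d.com}
Op 12: tick 7 -> clock=57.
Op 13: tick 10 -> clock=67.
Op 14: insert b.com -> 10.0.0.1 (expiry=67+4=71). clock=67
Op 15: insert a.com -> 10.0.0.2 (expiry=67+1=68). clock=67
Op 16: insert b.com -> 10.0.0.1 (expiry=67+16=83). clock=67
Op 17: insert c.com -> 10.0.0.1 (expiry=67+5=72). clock=67
Op 18: insert d.com -> 10.0.0.2 (expiry=67+7=74). clock=67
lookup d.com: present, ip=10.0.0.2 expiry=74 > clock=67

Answer: 10.0.0.2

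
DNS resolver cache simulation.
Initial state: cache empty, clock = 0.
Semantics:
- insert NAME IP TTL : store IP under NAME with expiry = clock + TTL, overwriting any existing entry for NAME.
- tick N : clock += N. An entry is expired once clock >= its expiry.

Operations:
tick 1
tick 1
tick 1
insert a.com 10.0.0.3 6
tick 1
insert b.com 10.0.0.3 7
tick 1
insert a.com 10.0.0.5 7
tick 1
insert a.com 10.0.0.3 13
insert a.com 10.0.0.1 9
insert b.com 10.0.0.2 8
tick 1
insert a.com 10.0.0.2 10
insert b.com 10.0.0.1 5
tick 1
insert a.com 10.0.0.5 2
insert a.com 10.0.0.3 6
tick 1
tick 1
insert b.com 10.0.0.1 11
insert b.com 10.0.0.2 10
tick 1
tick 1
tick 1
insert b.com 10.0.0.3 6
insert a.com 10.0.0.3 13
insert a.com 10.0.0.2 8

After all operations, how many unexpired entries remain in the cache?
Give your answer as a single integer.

Answer: 2

Derivation:
Op 1: tick 1 -> clock=1.
Op 2: tick 1 -> clock=2.
Op 3: tick 1 -> clock=3.
Op 4: insert a.com -> 10.0.0.3 (expiry=3+6=9). clock=3
Op 5: tick 1 -> clock=4.
Op 6: insert b.com -> 10.0.0.3 (expiry=4+7=11). clock=4
Op 7: tick 1 -> clock=5.
Op 8: insert a.com -> 10.0.0.5 (expiry=5+7=12). clock=5
Op 9: tick 1 -> clock=6.
Op 10: insert a.com -> 10.0.0.3 (expiry=6+13=19). clock=6
Op 11: insert a.com -> 10.0.0.1 (expiry=6+9=15). clock=6
Op 12: insert b.com -> 10.0.0.2 (expiry=6+8=14). clock=6
Op 13: tick 1 -> clock=7.
Op 14: insert a.com -> 10.0.0.2 (expiry=7+10=17). clock=7
Op 15: insert b.com -> 10.0.0.1 (expiry=7+5=12). clock=7
Op 16: tick 1 -> clock=8.
Op 17: insert a.com -> 10.0.0.5 (expiry=8+2=10). clock=8
Op 18: insert a.com -> 10.0.0.3 (expiry=8+6=14). clock=8
Op 19: tick 1 -> clock=9.
Op 20: tick 1 -> clock=10.
Op 21: insert b.com -> 10.0.0.1 (expiry=10+11=21). clock=10
Op 22: insert b.com -> 10.0.0.2 (expiry=10+10=20). clock=10
Op 23: tick 1 -> clock=11.
Op 24: tick 1 -> clock=12.
Op 25: tick 1 -> clock=13.
Op 26: insert b.com -> 10.0.0.3 (expiry=13+6=19). clock=13
Op 27: insert a.com -> 10.0.0.3 (expiry=13+13=26). clock=13
Op 28: insert a.com -> 10.0.0.2 (expiry=13+8=21). clock=13
Final cache (unexpired): {a.com,b.com} -> size=2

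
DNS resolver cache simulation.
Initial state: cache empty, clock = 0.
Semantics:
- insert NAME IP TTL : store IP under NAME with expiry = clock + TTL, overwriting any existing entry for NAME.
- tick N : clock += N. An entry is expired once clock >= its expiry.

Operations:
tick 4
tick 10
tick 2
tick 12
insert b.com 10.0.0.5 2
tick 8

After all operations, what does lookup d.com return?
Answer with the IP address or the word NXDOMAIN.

Answer: NXDOMAIN

Derivation:
Op 1: tick 4 -> clock=4.
Op 2: tick 10 -> clock=14.
Op 3: tick 2 -> clock=16.
Op 4: tick 12 -> clock=28.
Op 5: insert b.com -> 10.0.0.5 (expiry=28+2=30). clock=28
Op 6: tick 8 -> clock=36. purged={b.com}
lookup d.com: not in cache (expired or never inserted)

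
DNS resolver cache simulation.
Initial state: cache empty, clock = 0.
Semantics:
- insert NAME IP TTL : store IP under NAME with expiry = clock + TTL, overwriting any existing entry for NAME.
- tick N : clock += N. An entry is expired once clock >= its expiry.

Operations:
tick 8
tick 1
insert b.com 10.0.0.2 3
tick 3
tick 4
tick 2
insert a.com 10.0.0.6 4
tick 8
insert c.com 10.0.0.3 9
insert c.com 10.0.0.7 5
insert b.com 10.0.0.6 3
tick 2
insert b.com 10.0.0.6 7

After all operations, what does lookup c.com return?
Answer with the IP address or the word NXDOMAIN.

Op 1: tick 8 -> clock=8.
Op 2: tick 1 -> clock=9.
Op 3: insert b.com -> 10.0.0.2 (expiry=9+3=12). clock=9
Op 4: tick 3 -> clock=12. purged={b.com}
Op 5: tick 4 -> clock=16.
Op 6: tick 2 -> clock=18.
Op 7: insert a.com -> 10.0.0.6 (expiry=18+4=22). clock=18
Op 8: tick 8 -> clock=26. purged={a.com}
Op 9: insert c.com -> 10.0.0.3 (expiry=26+9=35). clock=26
Op 10: insert c.com -> 10.0.0.7 (expiry=26+5=31). clock=26
Op 11: insert b.com -> 10.0.0.6 (expiry=26+3=29). clock=26
Op 12: tick 2 -> clock=28.
Op 13: insert b.com -> 10.0.0.6 (expiry=28+7=35). clock=28
lookup c.com: present, ip=10.0.0.7 expiry=31 > clock=28

Answer: 10.0.0.7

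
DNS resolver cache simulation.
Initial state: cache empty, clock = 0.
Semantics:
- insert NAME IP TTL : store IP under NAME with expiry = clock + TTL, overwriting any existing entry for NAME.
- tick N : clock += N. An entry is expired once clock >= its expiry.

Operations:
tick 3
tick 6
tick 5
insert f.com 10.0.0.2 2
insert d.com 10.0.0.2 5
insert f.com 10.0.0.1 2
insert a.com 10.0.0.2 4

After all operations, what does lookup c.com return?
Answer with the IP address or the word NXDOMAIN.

Op 1: tick 3 -> clock=3.
Op 2: tick 6 -> clock=9.
Op 3: tick 5 -> clock=14.
Op 4: insert f.com -> 10.0.0.2 (expiry=14+2=16). clock=14
Op 5: insert d.com -> 10.0.0.2 (expiry=14+5=19). clock=14
Op 6: insert f.com -> 10.0.0.1 (expiry=14+2=16). clock=14
Op 7: insert a.com -> 10.0.0.2 (expiry=14+4=18). clock=14
lookup c.com: not in cache (expired or never inserted)

Answer: NXDOMAIN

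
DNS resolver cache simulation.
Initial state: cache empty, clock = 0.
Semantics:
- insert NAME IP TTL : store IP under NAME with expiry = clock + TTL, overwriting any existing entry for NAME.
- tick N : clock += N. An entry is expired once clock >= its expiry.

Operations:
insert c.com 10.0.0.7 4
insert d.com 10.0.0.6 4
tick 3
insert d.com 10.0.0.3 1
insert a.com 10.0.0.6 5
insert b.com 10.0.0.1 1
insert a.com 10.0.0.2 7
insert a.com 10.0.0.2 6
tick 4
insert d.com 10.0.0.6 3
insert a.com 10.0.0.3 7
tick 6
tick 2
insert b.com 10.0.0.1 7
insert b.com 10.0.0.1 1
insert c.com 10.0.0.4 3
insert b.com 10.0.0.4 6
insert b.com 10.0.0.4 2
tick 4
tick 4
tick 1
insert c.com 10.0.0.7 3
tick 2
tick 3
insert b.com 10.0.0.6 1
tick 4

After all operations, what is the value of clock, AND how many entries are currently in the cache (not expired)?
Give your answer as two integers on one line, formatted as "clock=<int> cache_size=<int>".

Op 1: insert c.com -> 10.0.0.7 (expiry=0+4=4). clock=0
Op 2: insert d.com -> 10.0.0.6 (expiry=0+4=4). clock=0
Op 3: tick 3 -> clock=3.
Op 4: insert d.com -> 10.0.0.3 (expiry=3+1=4). clock=3
Op 5: insert a.com -> 10.0.0.6 (expiry=3+5=8). clock=3
Op 6: insert b.com -> 10.0.0.1 (expiry=3+1=4). clock=3
Op 7: insert a.com -> 10.0.0.2 (expiry=3+7=10). clock=3
Op 8: insert a.com -> 10.0.0.2 (expiry=3+6=9). clock=3
Op 9: tick 4 -> clock=7. purged={b.com,c.com,d.com}
Op 10: insert d.com -> 10.0.0.6 (expiry=7+3=10). clock=7
Op 11: insert a.com -> 10.0.0.3 (expiry=7+7=14). clock=7
Op 12: tick 6 -> clock=13. purged={d.com}
Op 13: tick 2 -> clock=15. purged={a.com}
Op 14: insert b.com -> 10.0.0.1 (expiry=15+7=22). clock=15
Op 15: insert b.com -> 10.0.0.1 (expiry=15+1=16). clock=15
Op 16: insert c.com -> 10.0.0.4 (expiry=15+3=18). clock=15
Op 17: insert b.com -> 10.0.0.4 (expiry=15+6=21). clock=15
Op 18: insert b.com -> 10.0.0.4 (expiry=15+2=17). clock=15
Op 19: tick 4 -> clock=19. purged={b.com,c.com}
Op 20: tick 4 -> clock=23.
Op 21: tick 1 -> clock=24.
Op 22: insert c.com -> 10.0.0.7 (expiry=24+3=27). clock=24
Op 23: tick 2 -> clock=26.
Op 24: tick 3 -> clock=29. purged={c.com}
Op 25: insert b.com -> 10.0.0.6 (expiry=29+1=30). clock=29
Op 26: tick 4 -> clock=33. purged={b.com}
Final clock = 33
Final cache (unexpired): {} -> size=0

Answer: clock=33 cache_size=0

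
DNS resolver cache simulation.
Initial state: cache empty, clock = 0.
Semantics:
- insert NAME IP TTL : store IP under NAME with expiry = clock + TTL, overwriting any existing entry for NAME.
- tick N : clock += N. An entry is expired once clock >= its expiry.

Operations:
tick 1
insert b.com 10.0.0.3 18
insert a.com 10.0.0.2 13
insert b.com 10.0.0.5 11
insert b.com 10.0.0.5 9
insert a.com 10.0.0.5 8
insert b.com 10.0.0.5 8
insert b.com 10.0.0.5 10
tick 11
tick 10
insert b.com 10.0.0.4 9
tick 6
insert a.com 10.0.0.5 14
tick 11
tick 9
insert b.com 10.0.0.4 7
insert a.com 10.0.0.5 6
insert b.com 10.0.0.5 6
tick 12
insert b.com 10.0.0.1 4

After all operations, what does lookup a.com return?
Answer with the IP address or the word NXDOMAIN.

Answer: NXDOMAIN

Derivation:
Op 1: tick 1 -> clock=1.
Op 2: insert b.com -> 10.0.0.3 (expiry=1+18=19). clock=1
Op 3: insert a.com -> 10.0.0.2 (expiry=1+13=14). clock=1
Op 4: insert b.com -> 10.0.0.5 (expiry=1+11=12). clock=1
Op 5: insert b.com -> 10.0.0.5 (expiry=1+9=10). clock=1
Op 6: insert a.com -> 10.0.0.5 (expiry=1+8=9). clock=1
Op 7: insert b.com -> 10.0.0.5 (expiry=1+8=9). clock=1
Op 8: insert b.com -> 10.0.0.5 (expiry=1+10=11). clock=1
Op 9: tick 11 -> clock=12. purged={a.com,b.com}
Op 10: tick 10 -> clock=22.
Op 11: insert b.com -> 10.0.0.4 (expiry=22+9=31). clock=22
Op 12: tick 6 -> clock=28.
Op 13: insert a.com -> 10.0.0.5 (expiry=28+14=42). clock=28
Op 14: tick 11 -> clock=39. purged={b.com}
Op 15: tick 9 -> clock=48. purged={a.com}
Op 16: insert b.com -> 10.0.0.4 (expiry=48+7=55). clock=48
Op 17: insert a.com -> 10.0.0.5 (expiry=48+6=54). clock=48
Op 18: insert b.com -> 10.0.0.5 (expiry=48+6=54). clock=48
Op 19: tick 12 -> clock=60. purged={a.com,b.com}
Op 20: insert b.com -> 10.0.0.1 (expiry=60+4=64). clock=60
lookup a.com: not in cache (expired or never inserted)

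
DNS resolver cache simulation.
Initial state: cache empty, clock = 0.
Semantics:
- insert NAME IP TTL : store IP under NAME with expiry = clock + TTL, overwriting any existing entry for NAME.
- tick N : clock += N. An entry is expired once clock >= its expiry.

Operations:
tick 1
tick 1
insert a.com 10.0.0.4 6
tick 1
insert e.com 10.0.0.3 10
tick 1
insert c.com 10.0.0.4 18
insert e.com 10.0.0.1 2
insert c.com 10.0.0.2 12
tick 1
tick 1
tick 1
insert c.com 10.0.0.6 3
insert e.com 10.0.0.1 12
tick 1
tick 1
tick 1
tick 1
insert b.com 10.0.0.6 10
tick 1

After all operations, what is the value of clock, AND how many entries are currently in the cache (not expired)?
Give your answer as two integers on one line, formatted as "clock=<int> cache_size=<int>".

Op 1: tick 1 -> clock=1.
Op 2: tick 1 -> clock=2.
Op 3: insert a.com -> 10.0.0.4 (expiry=2+6=8). clock=2
Op 4: tick 1 -> clock=3.
Op 5: insert e.com -> 10.0.0.3 (expiry=3+10=13). clock=3
Op 6: tick 1 -> clock=4.
Op 7: insert c.com -> 10.0.0.4 (expiry=4+18=22). clock=4
Op 8: insert e.com -> 10.0.0.1 (expiry=4+2=6). clock=4
Op 9: insert c.com -> 10.0.0.2 (expiry=4+12=16). clock=4
Op 10: tick 1 -> clock=5.
Op 11: tick 1 -> clock=6. purged={e.com}
Op 12: tick 1 -> clock=7.
Op 13: insert c.com -> 10.0.0.6 (expiry=7+3=10). clock=7
Op 14: insert e.com -> 10.0.0.1 (expiry=7+12=19). clock=7
Op 15: tick 1 -> clock=8. purged={a.com}
Op 16: tick 1 -> clock=9.
Op 17: tick 1 -> clock=10. purged={c.com}
Op 18: tick 1 -> clock=11.
Op 19: insert b.com -> 10.0.0.6 (expiry=11+10=21). clock=11
Op 20: tick 1 -> clock=12.
Final clock = 12
Final cache (unexpired): {b.com,e.com} -> size=2

Answer: clock=12 cache_size=2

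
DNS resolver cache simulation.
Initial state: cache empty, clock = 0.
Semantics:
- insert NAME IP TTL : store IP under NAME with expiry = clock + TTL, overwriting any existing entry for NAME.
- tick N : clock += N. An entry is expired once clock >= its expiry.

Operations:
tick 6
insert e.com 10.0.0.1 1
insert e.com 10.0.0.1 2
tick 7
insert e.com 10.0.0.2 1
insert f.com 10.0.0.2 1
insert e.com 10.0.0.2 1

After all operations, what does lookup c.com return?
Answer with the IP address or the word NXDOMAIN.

Answer: NXDOMAIN

Derivation:
Op 1: tick 6 -> clock=6.
Op 2: insert e.com -> 10.0.0.1 (expiry=6+1=7). clock=6
Op 3: insert e.com -> 10.0.0.1 (expiry=6+2=8). clock=6
Op 4: tick 7 -> clock=13. purged={e.com}
Op 5: insert e.com -> 10.0.0.2 (expiry=13+1=14). clock=13
Op 6: insert f.com -> 10.0.0.2 (expiry=13+1=14). clock=13
Op 7: insert e.com -> 10.0.0.2 (expiry=13+1=14). clock=13
lookup c.com: not in cache (expired or never inserted)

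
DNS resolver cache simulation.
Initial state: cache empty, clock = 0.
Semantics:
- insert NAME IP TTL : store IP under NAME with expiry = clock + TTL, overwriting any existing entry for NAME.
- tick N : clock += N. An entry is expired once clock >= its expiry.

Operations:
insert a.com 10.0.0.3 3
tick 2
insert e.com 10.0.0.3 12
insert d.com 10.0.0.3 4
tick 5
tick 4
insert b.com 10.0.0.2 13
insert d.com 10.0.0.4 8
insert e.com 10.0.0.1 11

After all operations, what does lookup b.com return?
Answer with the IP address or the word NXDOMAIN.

Op 1: insert a.com -> 10.0.0.3 (expiry=0+3=3). clock=0
Op 2: tick 2 -> clock=2.
Op 3: insert e.com -> 10.0.0.3 (expiry=2+12=14). clock=2
Op 4: insert d.com -> 10.0.0.3 (expiry=2+4=6). clock=2
Op 5: tick 5 -> clock=7. purged={a.com,d.com}
Op 6: tick 4 -> clock=11.
Op 7: insert b.com -> 10.0.0.2 (expiry=11+13=24). clock=11
Op 8: insert d.com -> 10.0.0.4 (expiry=11+8=19). clock=11
Op 9: insert e.com -> 10.0.0.1 (expiry=11+11=22). clock=11
lookup b.com: present, ip=10.0.0.2 expiry=24 > clock=11

Answer: 10.0.0.2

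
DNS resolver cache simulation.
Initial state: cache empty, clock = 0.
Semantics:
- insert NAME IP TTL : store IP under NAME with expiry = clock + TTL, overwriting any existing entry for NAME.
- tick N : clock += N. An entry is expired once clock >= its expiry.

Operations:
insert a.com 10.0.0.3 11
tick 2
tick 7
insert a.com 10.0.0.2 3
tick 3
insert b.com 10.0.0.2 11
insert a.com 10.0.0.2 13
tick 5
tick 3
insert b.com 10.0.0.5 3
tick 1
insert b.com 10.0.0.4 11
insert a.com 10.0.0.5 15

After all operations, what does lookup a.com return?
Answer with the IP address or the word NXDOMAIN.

Answer: 10.0.0.5

Derivation:
Op 1: insert a.com -> 10.0.0.3 (expiry=0+11=11). clock=0
Op 2: tick 2 -> clock=2.
Op 3: tick 7 -> clock=9.
Op 4: insert a.com -> 10.0.0.2 (expiry=9+3=12). clock=9
Op 5: tick 3 -> clock=12. purged={a.com}
Op 6: insert b.com -> 10.0.0.2 (expiry=12+11=23). clock=12
Op 7: insert a.com -> 10.0.0.2 (expiry=12+13=25). clock=12
Op 8: tick 5 -> clock=17.
Op 9: tick 3 -> clock=20.
Op 10: insert b.com -> 10.0.0.5 (expiry=20+3=23). clock=20
Op 11: tick 1 -> clock=21.
Op 12: insert b.com -> 10.0.0.4 (expiry=21+11=32). clock=21
Op 13: insert a.com -> 10.0.0.5 (expiry=21+15=36). clock=21
lookup a.com: present, ip=10.0.0.5 expiry=36 > clock=21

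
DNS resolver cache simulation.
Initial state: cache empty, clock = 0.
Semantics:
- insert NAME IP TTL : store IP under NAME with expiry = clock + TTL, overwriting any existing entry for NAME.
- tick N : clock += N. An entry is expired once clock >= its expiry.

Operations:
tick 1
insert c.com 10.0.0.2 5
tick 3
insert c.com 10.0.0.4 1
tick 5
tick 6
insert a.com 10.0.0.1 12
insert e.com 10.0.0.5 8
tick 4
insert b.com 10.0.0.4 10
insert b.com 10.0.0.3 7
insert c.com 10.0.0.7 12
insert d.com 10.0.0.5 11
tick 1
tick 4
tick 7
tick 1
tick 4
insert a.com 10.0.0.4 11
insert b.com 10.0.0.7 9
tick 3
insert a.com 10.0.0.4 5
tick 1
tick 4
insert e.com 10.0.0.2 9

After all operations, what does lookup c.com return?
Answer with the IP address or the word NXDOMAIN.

Op 1: tick 1 -> clock=1.
Op 2: insert c.com -> 10.0.0.2 (expiry=1+5=6). clock=1
Op 3: tick 3 -> clock=4.
Op 4: insert c.com -> 10.0.0.4 (expiry=4+1=5). clock=4
Op 5: tick 5 -> clock=9. purged={c.com}
Op 6: tick 6 -> clock=15.
Op 7: insert a.com -> 10.0.0.1 (expiry=15+12=27). clock=15
Op 8: insert e.com -> 10.0.0.5 (expiry=15+8=23). clock=15
Op 9: tick 4 -> clock=19.
Op 10: insert b.com -> 10.0.0.4 (expiry=19+10=29). clock=19
Op 11: insert b.com -> 10.0.0.3 (expiry=19+7=26). clock=19
Op 12: insert c.com -> 10.0.0.7 (expiry=19+12=31). clock=19
Op 13: insert d.com -> 10.0.0.5 (expiry=19+11=30). clock=19
Op 14: tick 1 -> clock=20.
Op 15: tick 4 -> clock=24. purged={e.com}
Op 16: tick 7 -> clock=31. purged={a.com,b.com,c.com,d.com}
Op 17: tick 1 -> clock=32.
Op 18: tick 4 -> clock=36.
Op 19: insert a.com -> 10.0.0.4 (expiry=36+11=47). clock=36
Op 20: insert b.com -> 10.0.0.7 (expiry=36+9=45). clock=36
Op 21: tick 3 -> clock=39.
Op 22: insert a.com -> 10.0.0.4 (expiry=39+5=44). clock=39
Op 23: tick 1 -> clock=40.
Op 24: tick 4 -> clock=44. purged={a.com}
Op 25: insert e.com -> 10.0.0.2 (expiry=44+9=53). clock=44
lookup c.com: not in cache (expired or never inserted)

Answer: NXDOMAIN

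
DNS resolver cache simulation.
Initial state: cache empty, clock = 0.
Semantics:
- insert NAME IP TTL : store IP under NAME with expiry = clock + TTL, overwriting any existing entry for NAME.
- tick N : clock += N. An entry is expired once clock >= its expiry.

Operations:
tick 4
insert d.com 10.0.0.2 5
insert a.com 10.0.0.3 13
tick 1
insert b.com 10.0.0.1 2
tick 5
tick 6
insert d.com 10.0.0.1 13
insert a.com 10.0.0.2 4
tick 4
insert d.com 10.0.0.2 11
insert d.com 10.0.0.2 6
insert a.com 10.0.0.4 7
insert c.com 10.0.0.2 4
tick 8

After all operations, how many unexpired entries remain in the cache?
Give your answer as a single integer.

Op 1: tick 4 -> clock=4.
Op 2: insert d.com -> 10.0.0.2 (expiry=4+5=9). clock=4
Op 3: insert a.com -> 10.0.0.3 (expiry=4+13=17). clock=4
Op 4: tick 1 -> clock=5.
Op 5: insert b.com -> 10.0.0.1 (expiry=5+2=7). clock=5
Op 6: tick 5 -> clock=10. purged={b.com,d.com}
Op 7: tick 6 -> clock=16.
Op 8: insert d.com -> 10.0.0.1 (expiry=16+13=29). clock=16
Op 9: insert a.com -> 10.0.0.2 (expiry=16+4=20). clock=16
Op 10: tick 4 -> clock=20. purged={a.com}
Op 11: insert d.com -> 10.0.0.2 (expiry=20+11=31). clock=20
Op 12: insert d.com -> 10.0.0.2 (expiry=20+6=26). clock=20
Op 13: insert a.com -> 10.0.0.4 (expiry=20+7=27). clock=20
Op 14: insert c.com -> 10.0.0.2 (expiry=20+4=24). clock=20
Op 15: tick 8 -> clock=28. purged={a.com,c.com,d.com}
Final cache (unexpired): {} -> size=0

Answer: 0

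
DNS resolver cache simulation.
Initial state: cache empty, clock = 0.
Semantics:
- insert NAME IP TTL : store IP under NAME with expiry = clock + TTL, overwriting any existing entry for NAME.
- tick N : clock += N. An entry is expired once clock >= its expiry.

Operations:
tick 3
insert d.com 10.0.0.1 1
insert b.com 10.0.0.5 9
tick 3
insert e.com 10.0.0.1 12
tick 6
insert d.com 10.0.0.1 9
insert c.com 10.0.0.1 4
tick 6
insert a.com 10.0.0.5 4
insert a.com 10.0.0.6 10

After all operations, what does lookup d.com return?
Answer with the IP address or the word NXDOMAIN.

Answer: 10.0.0.1

Derivation:
Op 1: tick 3 -> clock=3.
Op 2: insert d.com -> 10.0.0.1 (expiry=3+1=4). clock=3
Op 3: insert b.com -> 10.0.0.5 (expiry=3+9=12). clock=3
Op 4: tick 3 -> clock=6. purged={d.com}
Op 5: insert e.com -> 10.0.0.1 (expiry=6+12=18). clock=6
Op 6: tick 6 -> clock=12. purged={b.com}
Op 7: insert d.com -> 10.0.0.1 (expiry=12+9=21). clock=12
Op 8: insert c.com -> 10.0.0.1 (expiry=12+4=16). clock=12
Op 9: tick 6 -> clock=18. purged={c.com,e.com}
Op 10: insert a.com -> 10.0.0.5 (expiry=18+4=22). clock=18
Op 11: insert a.com -> 10.0.0.6 (expiry=18+10=28). clock=18
lookup d.com: present, ip=10.0.0.1 expiry=21 > clock=18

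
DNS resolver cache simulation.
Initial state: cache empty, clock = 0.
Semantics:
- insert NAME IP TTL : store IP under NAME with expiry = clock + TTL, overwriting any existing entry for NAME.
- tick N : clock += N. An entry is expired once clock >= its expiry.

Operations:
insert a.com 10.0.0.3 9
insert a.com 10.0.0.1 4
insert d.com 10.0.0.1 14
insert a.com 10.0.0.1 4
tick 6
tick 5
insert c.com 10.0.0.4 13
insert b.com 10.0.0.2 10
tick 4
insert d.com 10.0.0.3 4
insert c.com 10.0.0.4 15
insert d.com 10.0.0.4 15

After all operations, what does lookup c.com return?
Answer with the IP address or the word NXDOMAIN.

Op 1: insert a.com -> 10.0.0.3 (expiry=0+9=9). clock=0
Op 2: insert a.com -> 10.0.0.1 (expiry=0+4=4). clock=0
Op 3: insert d.com -> 10.0.0.1 (expiry=0+14=14). clock=0
Op 4: insert a.com -> 10.0.0.1 (expiry=0+4=4). clock=0
Op 5: tick 6 -> clock=6. purged={a.com}
Op 6: tick 5 -> clock=11.
Op 7: insert c.com -> 10.0.0.4 (expiry=11+13=24). clock=11
Op 8: insert b.com -> 10.0.0.2 (expiry=11+10=21). clock=11
Op 9: tick 4 -> clock=15. purged={d.com}
Op 10: insert d.com -> 10.0.0.3 (expiry=15+4=19). clock=15
Op 11: insert c.com -> 10.0.0.4 (expiry=15+15=30). clock=15
Op 12: insert d.com -> 10.0.0.4 (expiry=15+15=30). clock=15
lookup c.com: present, ip=10.0.0.4 expiry=30 > clock=15

Answer: 10.0.0.4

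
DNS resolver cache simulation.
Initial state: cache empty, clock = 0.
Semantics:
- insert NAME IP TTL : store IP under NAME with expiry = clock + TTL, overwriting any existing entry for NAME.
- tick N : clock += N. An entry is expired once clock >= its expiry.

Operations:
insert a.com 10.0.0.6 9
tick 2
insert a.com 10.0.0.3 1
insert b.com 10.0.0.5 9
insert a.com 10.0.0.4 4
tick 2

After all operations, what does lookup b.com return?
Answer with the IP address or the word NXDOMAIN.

Op 1: insert a.com -> 10.0.0.6 (expiry=0+9=9). clock=0
Op 2: tick 2 -> clock=2.
Op 3: insert a.com -> 10.0.0.3 (expiry=2+1=3). clock=2
Op 4: insert b.com -> 10.0.0.5 (expiry=2+9=11). clock=2
Op 5: insert a.com -> 10.0.0.4 (expiry=2+4=6). clock=2
Op 6: tick 2 -> clock=4.
lookup b.com: present, ip=10.0.0.5 expiry=11 > clock=4

Answer: 10.0.0.5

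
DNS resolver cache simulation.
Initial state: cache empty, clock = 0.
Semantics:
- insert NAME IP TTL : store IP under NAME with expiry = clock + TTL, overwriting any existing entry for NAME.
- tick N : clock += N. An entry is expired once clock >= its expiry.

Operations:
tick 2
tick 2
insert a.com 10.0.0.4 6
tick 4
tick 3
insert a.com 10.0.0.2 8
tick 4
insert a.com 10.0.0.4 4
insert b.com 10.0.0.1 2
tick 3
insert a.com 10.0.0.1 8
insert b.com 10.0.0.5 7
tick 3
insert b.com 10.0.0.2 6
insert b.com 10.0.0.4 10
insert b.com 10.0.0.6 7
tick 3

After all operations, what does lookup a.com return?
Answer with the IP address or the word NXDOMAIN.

Op 1: tick 2 -> clock=2.
Op 2: tick 2 -> clock=4.
Op 3: insert a.com -> 10.0.0.4 (expiry=4+6=10). clock=4
Op 4: tick 4 -> clock=8.
Op 5: tick 3 -> clock=11. purged={a.com}
Op 6: insert a.com -> 10.0.0.2 (expiry=11+8=19). clock=11
Op 7: tick 4 -> clock=15.
Op 8: insert a.com -> 10.0.0.4 (expiry=15+4=19). clock=15
Op 9: insert b.com -> 10.0.0.1 (expiry=15+2=17). clock=15
Op 10: tick 3 -> clock=18. purged={b.com}
Op 11: insert a.com -> 10.0.0.1 (expiry=18+8=26). clock=18
Op 12: insert b.com -> 10.0.0.5 (expiry=18+7=25). clock=18
Op 13: tick 3 -> clock=21.
Op 14: insert b.com -> 10.0.0.2 (expiry=21+6=27). clock=21
Op 15: insert b.com -> 10.0.0.4 (expiry=21+10=31). clock=21
Op 16: insert b.com -> 10.0.0.6 (expiry=21+7=28). clock=21
Op 17: tick 3 -> clock=24.
lookup a.com: present, ip=10.0.0.1 expiry=26 > clock=24

Answer: 10.0.0.1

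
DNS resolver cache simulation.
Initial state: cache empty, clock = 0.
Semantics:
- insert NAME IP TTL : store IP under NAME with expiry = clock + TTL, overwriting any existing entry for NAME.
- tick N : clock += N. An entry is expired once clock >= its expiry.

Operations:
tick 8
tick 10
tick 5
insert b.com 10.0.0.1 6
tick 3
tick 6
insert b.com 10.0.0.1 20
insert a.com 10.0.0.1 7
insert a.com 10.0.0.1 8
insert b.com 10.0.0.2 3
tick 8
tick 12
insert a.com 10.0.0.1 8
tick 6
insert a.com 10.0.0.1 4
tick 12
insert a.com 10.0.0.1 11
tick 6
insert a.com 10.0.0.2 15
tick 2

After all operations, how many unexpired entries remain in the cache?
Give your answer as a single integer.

Answer: 1

Derivation:
Op 1: tick 8 -> clock=8.
Op 2: tick 10 -> clock=18.
Op 3: tick 5 -> clock=23.
Op 4: insert b.com -> 10.0.0.1 (expiry=23+6=29). clock=23
Op 5: tick 3 -> clock=26.
Op 6: tick 6 -> clock=32. purged={b.com}
Op 7: insert b.com -> 10.0.0.1 (expiry=32+20=52). clock=32
Op 8: insert a.com -> 10.0.0.1 (expiry=32+7=39). clock=32
Op 9: insert a.com -> 10.0.0.1 (expiry=32+8=40). clock=32
Op 10: insert b.com -> 10.0.0.2 (expiry=32+3=35). clock=32
Op 11: tick 8 -> clock=40. purged={a.com,b.com}
Op 12: tick 12 -> clock=52.
Op 13: insert a.com -> 10.0.0.1 (expiry=52+8=60). clock=52
Op 14: tick 6 -> clock=58.
Op 15: insert a.com -> 10.0.0.1 (expiry=58+4=62). clock=58
Op 16: tick 12 -> clock=70. purged={a.com}
Op 17: insert a.com -> 10.0.0.1 (expiry=70+11=81). clock=70
Op 18: tick 6 -> clock=76.
Op 19: insert a.com -> 10.0.0.2 (expiry=76+15=91). clock=76
Op 20: tick 2 -> clock=78.
Final cache (unexpired): {a.com} -> size=1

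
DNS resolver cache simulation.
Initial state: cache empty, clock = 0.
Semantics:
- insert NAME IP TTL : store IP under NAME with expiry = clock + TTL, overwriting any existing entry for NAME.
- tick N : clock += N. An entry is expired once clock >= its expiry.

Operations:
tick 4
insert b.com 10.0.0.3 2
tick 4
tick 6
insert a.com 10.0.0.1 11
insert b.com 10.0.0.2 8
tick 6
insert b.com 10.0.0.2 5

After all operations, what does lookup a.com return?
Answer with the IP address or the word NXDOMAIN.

Op 1: tick 4 -> clock=4.
Op 2: insert b.com -> 10.0.0.3 (expiry=4+2=6). clock=4
Op 3: tick 4 -> clock=8. purged={b.com}
Op 4: tick 6 -> clock=14.
Op 5: insert a.com -> 10.0.0.1 (expiry=14+11=25). clock=14
Op 6: insert b.com -> 10.0.0.2 (expiry=14+8=22). clock=14
Op 7: tick 6 -> clock=20.
Op 8: insert b.com -> 10.0.0.2 (expiry=20+5=25). clock=20
lookup a.com: present, ip=10.0.0.1 expiry=25 > clock=20

Answer: 10.0.0.1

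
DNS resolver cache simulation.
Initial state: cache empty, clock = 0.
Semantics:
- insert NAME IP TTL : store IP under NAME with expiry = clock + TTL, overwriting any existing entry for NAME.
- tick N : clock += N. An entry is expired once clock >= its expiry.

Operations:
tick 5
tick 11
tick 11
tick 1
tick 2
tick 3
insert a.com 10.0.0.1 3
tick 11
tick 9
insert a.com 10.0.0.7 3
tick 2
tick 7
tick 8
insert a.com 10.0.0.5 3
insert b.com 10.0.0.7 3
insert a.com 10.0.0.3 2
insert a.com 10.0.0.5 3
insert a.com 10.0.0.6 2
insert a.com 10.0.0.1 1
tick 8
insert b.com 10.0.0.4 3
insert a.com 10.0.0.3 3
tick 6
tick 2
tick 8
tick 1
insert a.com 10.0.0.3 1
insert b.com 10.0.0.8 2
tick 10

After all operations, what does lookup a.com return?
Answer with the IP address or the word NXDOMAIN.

Answer: NXDOMAIN

Derivation:
Op 1: tick 5 -> clock=5.
Op 2: tick 11 -> clock=16.
Op 3: tick 11 -> clock=27.
Op 4: tick 1 -> clock=28.
Op 5: tick 2 -> clock=30.
Op 6: tick 3 -> clock=33.
Op 7: insert a.com -> 10.0.0.1 (expiry=33+3=36). clock=33
Op 8: tick 11 -> clock=44. purged={a.com}
Op 9: tick 9 -> clock=53.
Op 10: insert a.com -> 10.0.0.7 (expiry=53+3=56). clock=53
Op 11: tick 2 -> clock=55.
Op 12: tick 7 -> clock=62. purged={a.com}
Op 13: tick 8 -> clock=70.
Op 14: insert a.com -> 10.0.0.5 (expiry=70+3=73). clock=70
Op 15: insert b.com -> 10.0.0.7 (expiry=70+3=73). clock=70
Op 16: insert a.com -> 10.0.0.3 (expiry=70+2=72). clock=70
Op 17: insert a.com -> 10.0.0.5 (expiry=70+3=73). clock=70
Op 18: insert a.com -> 10.0.0.6 (expiry=70+2=72). clock=70
Op 19: insert a.com -> 10.0.0.1 (expiry=70+1=71). clock=70
Op 20: tick 8 -> clock=78. purged={a.com,b.com}
Op 21: insert b.com -> 10.0.0.4 (expiry=78+3=81). clock=78
Op 22: insert a.com -> 10.0.0.3 (expiry=78+3=81). clock=78
Op 23: tick 6 -> clock=84. purged={a.com,b.com}
Op 24: tick 2 -> clock=86.
Op 25: tick 8 -> clock=94.
Op 26: tick 1 -> clock=95.
Op 27: insert a.com -> 10.0.0.3 (expiry=95+1=96). clock=95
Op 28: insert b.com -> 10.0.0.8 (expiry=95+2=97). clock=95
Op 29: tick 10 -> clock=105. purged={a.com,b.com}
lookup a.com: not in cache (expired or never inserted)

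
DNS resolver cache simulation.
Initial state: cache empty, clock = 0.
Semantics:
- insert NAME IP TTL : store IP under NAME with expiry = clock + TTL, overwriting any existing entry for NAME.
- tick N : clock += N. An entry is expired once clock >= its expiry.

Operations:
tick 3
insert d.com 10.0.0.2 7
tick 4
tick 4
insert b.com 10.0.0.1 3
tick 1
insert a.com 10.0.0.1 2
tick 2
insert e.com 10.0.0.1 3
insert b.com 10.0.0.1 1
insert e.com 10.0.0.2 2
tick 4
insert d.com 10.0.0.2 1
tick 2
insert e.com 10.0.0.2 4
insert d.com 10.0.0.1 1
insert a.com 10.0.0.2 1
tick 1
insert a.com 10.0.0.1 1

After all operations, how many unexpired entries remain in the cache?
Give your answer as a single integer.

Answer: 2

Derivation:
Op 1: tick 3 -> clock=3.
Op 2: insert d.com -> 10.0.0.2 (expiry=3+7=10). clock=3
Op 3: tick 4 -> clock=7.
Op 4: tick 4 -> clock=11. purged={d.com}
Op 5: insert b.com -> 10.0.0.1 (expiry=11+3=14). clock=11
Op 6: tick 1 -> clock=12.
Op 7: insert a.com -> 10.0.0.1 (expiry=12+2=14). clock=12
Op 8: tick 2 -> clock=14. purged={a.com,b.com}
Op 9: insert e.com -> 10.0.0.1 (expiry=14+3=17). clock=14
Op 10: insert b.com -> 10.0.0.1 (expiry=14+1=15). clock=14
Op 11: insert e.com -> 10.0.0.2 (expiry=14+2=16). clock=14
Op 12: tick 4 -> clock=18. purged={b.com,e.com}
Op 13: insert d.com -> 10.0.0.2 (expiry=18+1=19). clock=18
Op 14: tick 2 -> clock=20. purged={d.com}
Op 15: insert e.com -> 10.0.0.2 (expiry=20+4=24). clock=20
Op 16: insert d.com -> 10.0.0.1 (expiry=20+1=21). clock=20
Op 17: insert a.com -> 10.0.0.2 (expiry=20+1=21). clock=20
Op 18: tick 1 -> clock=21. purged={a.com,d.com}
Op 19: insert a.com -> 10.0.0.1 (expiry=21+1=22). clock=21
Final cache (unexpired): {a.com,e.com} -> size=2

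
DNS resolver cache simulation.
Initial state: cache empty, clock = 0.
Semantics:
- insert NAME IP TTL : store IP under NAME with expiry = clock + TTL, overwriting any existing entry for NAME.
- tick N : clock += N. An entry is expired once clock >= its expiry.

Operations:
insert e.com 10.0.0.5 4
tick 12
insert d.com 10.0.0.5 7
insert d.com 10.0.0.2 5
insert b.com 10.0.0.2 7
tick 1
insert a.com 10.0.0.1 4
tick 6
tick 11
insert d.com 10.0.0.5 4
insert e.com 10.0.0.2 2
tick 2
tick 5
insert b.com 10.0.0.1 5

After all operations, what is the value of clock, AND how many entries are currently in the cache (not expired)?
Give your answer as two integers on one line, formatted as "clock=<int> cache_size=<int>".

Answer: clock=37 cache_size=1

Derivation:
Op 1: insert e.com -> 10.0.0.5 (expiry=0+4=4). clock=0
Op 2: tick 12 -> clock=12. purged={e.com}
Op 3: insert d.com -> 10.0.0.5 (expiry=12+7=19). clock=12
Op 4: insert d.com -> 10.0.0.2 (expiry=12+5=17). clock=12
Op 5: insert b.com -> 10.0.0.2 (expiry=12+7=19). clock=12
Op 6: tick 1 -> clock=13.
Op 7: insert a.com -> 10.0.0.1 (expiry=13+4=17). clock=13
Op 8: tick 6 -> clock=19. purged={a.com,b.com,d.com}
Op 9: tick 11 -> clock=30.
Op 10: insert d.com -> 10.0.0.5 (expiry=30+4=34). clock=30
Op 11: insert e.com -> 10.0.0.2 (expiry=30+2=32). clock=30
Op 12: tick 2 -> clock=32. purged={e.com}
Op 13: tick 5 -> clock=37. purged={d.com}
Op 14: insert b.com -> 10.0.0.1 (expiry=37+5=42). clock=37
Final clock = 37
Final cache (unexpired): {b.com} -> size=1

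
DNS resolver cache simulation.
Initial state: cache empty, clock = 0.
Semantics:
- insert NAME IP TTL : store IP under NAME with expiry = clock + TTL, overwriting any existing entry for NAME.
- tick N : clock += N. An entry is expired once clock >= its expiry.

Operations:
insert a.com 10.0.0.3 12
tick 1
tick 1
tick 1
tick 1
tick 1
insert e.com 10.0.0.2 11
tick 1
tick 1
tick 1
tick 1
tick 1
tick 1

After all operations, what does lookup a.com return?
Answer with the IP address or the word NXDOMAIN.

Answer: 10.0.0.3

Derivation:
Op 1: insert a.com -> 10.0.0.3 (expiry=0+12=12). clock=0
Op 2: tick 1 -> clock=1.
Op 3: tick 1 -> clock=2.
Op 4: tick 1 -> clock=3.
Op 5: tick 1 -> clock=4.
Op 6: tick 1 -> clock=5.
Op 7: insert e.com -> 10.0.0.2 (expiry=5+11=16). clock=5
Op 8: tick 1 -> clock=6.
Op 9: tick 1 -> clock=7.
Op 10: tick 1 -> clock=8.
Op 11: tick 1 -> clock=9.
Op 12: tick 1 -> clock=10.
Op 13: tick 1 -> clock=11.
lookup a.com: present, ip=10.0.0.3 expiry=12 > clock=11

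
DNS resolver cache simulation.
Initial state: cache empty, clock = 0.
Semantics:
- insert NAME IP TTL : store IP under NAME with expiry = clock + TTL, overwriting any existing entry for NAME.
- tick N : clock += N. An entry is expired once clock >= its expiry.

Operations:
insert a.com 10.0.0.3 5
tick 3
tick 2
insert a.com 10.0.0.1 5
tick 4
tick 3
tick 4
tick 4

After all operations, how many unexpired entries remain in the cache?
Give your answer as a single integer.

Op 1: insert a.com -> 10.0.0.3 (expiry=0+5=5). clock=0
Op 2: tick 3 -> clock=3.
Op 3: tick 2 -> clock=5. purged={a.com}
Op 4: insert a.com -> 10.0.0.1 (expiry=5+5=10). clock=5
Op 5: tick 4 -> clock=9.
Op 6: tick 3 -> clock=12. purged={a.com}
Op 7: tick 4 -> clock=16.
Op 8: tick 4 -> clock=20.
Final cache (unexpired): {} -> size=0

Answer: 0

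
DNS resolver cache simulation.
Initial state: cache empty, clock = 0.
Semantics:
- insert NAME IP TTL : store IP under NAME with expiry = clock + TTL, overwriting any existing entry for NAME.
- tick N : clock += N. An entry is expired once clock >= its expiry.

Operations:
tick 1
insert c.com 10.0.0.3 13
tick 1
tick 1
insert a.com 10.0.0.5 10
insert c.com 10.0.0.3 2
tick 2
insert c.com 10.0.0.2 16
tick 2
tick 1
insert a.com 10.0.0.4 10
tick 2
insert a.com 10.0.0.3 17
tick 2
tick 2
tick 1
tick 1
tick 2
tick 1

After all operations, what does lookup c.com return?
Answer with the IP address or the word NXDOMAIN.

Op 1: tick 1 -> clock=1.
Op 2: insert c.com -> 10.0.0.3 (expiry=1+13=14). clock=1
Op 3: tick 1 -> clock=2.
Op 4: tick 1 -> clock=3.
Op 5: insert a.com -> 10.0.0.5 (expiry=3+10=13). clock=3
Op 6: insert c.com -> 10.0.0.3 (expiry=3+2=5). clock=3
Op 7: tick 2 -> clock=5. purged={c.com}
Op 8: insert c.com -> 10.0.0.2 (expiry=5+16=21). clock=5
Op 9: tick 2 -> clock=7.
Op 10: tick 1 -> clock=8.
Op 11: insert a.com -> 10.0.0.4 (expiry=8+10=18). clock=8
Op 12: tick 2 -> clock=10.
Op 13: insert a.com -> 10.0.0.3 (expiry=10+17=27). clock=10
Op 14: tick 2 -> clock=12.
Op 15: tick 2 -> clock=14.
Op 16: tick 1 -> clock=15.
Op 17: tick 1 -> clock=16.
Op 18: tick 2 -> clock=18.
Op 19: tick 1 -> clock=19.
lookup c.com: present, ip=10.0.0.2 expiry=21 > clock=19

Answer: 10.0.0.2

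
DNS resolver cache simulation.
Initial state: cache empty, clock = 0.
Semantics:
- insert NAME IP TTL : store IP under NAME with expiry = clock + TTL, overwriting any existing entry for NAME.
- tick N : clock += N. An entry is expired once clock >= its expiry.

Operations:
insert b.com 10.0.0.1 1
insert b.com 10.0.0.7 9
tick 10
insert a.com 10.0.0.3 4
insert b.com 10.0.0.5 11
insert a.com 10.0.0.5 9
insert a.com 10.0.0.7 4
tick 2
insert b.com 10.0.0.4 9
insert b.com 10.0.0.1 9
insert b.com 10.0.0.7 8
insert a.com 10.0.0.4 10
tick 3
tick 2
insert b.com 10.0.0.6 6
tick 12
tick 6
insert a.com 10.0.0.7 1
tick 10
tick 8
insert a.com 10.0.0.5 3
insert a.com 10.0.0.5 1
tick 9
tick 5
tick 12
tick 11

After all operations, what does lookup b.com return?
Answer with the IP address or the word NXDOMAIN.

Op 1: insert b.com -> 10.0.0.1 (expiry=0+1=1). clock=0
Op 2: insert b.com -> 10.0.0.7 (expiry=0+9=9). clock=0
Op 3: tick 10 -> clock=10. purged={b.com}
Op 4: insert a.com -> 10.0.0.3 (expiry=10+4=14). clock=10
Op 5: insert b.com -> 10.0.0.5 (expiry=10+11=21). clock=10
Op 6: insert a.com -> 10.0.0.5 (expiry=10+9=19). clock=10
Op 7: insert a.com -> 10.0.0.7 (expiry=10+4=14). clock=10
Op 8: tick 2 -> clock=12.
Op 9: insert b.com -> 10.0.0.4 (expiry=12+9=21). clock=12
Op 10: insert b.com -> 10.0.0.1 (expiry=12+9=21). clock=12
Op 11: insert b.com -> 10.0.0.7 (expiry=12+8=20). clock=12
Op 12: insert a.com -> 10.0.0.4 (expiry=12+10=22). clock=12
Op 13: tick 3 -> clock=15.
Op 14: tick 2 -> clock=17.
Op 15: insert b.com -> 10.0.0.6 (expiry=17+6=23). clock=17
Op 16: tick 12 -> clock=29. purged={a.com,b.com}
Op 17: tick 6 -> clock=35.
Op 18: insert a.com -> 10.0.0.7 (expiry=35+1=36). clock=35
Op 19: tick 10 -> clock=45. purged={a.com}
Op 20: tick 8 -> clock=53.
Op 21: insert a.com -> 10.0.0.5 (expiry=53+3=56). clock=53
Op 22: insert a.com -> 10.0.0.5 (expiry=53+1=54). clock=53
Op 23: tick 9 -> clock=62. purged={a.com}
Op 24: tick 5 -> clock=67.
Op 25: tick 12 -> clock=79.
Op 26: tick 11 -> clock=90.
lookup b.com: not in cache (expired or never inserted)

Answer: NXDOMAIN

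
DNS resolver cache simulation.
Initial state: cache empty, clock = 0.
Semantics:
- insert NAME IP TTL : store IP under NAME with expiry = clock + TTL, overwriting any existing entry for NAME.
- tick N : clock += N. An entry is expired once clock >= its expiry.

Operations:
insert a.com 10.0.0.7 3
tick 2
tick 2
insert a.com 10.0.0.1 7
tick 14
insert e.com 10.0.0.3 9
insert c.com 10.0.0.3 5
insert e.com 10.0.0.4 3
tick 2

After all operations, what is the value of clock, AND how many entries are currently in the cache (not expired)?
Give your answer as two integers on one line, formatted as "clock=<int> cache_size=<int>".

Answer: clock=20 cache_size=2

Derivation:
Op 1: insert a.com -> 10.0.0.7 (expiry=0+3=3). clock=0
Op 2: tick 2 -> clock=2.
Op 3: tick 2 -> clock=4. purged={a.com}
Op 4: insert a.com -> 10.0.0.1 (expiry=4+7=11). clock=4
Op 5: tick 14 -> clock=18. purged={a.com}
Op 6: insert e.com -> 10.0.0.3 (expiry=18+9=27). clock=18
Op 7: insert c.com -> 10.0.0.3 (expiry=18+5=23). clock=18
Op 8: insert e.com -> 10.0.0.4 (expiry=18+3=21). clock=18
Op 9: tick 2 -> clock=20.
Final clock = 20
Final cache (unexpired): {c.com,e.com} -> size=2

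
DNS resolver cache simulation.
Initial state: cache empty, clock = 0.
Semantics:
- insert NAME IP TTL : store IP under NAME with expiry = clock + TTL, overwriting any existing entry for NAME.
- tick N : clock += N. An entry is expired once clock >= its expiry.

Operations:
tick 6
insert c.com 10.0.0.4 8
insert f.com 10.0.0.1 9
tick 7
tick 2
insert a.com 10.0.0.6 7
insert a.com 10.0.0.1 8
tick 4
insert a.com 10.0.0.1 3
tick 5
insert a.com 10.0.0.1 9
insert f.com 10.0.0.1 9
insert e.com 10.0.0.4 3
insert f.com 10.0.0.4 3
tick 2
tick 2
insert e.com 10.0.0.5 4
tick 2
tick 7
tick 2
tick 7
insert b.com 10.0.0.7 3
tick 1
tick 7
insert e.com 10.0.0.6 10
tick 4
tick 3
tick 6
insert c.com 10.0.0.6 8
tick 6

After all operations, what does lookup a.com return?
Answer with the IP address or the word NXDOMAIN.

Op 1: tick 6 -> clock=6.
Op 2: insert c.com -> 10.0.0.4 (expiry=6+8=14). clock=6
Op 3: insert f.com -> 10.0.0.1 (expiry=6+9=15). clock=6
Op 4: tick 7 -> clock=13.
Op 5: tick 2 -> clock=15. purged={c.com,f.com}
Op 6: insert a.com -> 10.0.0.6 (expiry=15+7=22). clock=15
Op 7: insert a.com -> 10.0.0.1 (expiry=15+8=23). clock=15
Op 8: tick 4 -> clock=19.
Op 9: insert a.com -> 10.0.0.1 (expiry=19+3=22). clock=19
Op 10: tick 5 -> clock=24. purged={a.com}
Op 11: insert a.com -> 10.0.0.1 (expiry=24+9=33). clock=24
Op 12: insert f.com -> 10.0.0.1 (expiry=24+9=33). clock=24
Op 13: insert e.com -> 10.0.0.4 (expiry=24+3=27). clock=24
Op 14: insert f.com -> 10.0.0.4 (expiry=24+3=27). clock=24
Op 15: tick 2 -> clock=26.
Op 16: tick 2 -> clock=28. purged={e.com,f.com}
Op 17: insert e.com -> 10.0.0.5 (expiry=28+4=32). clock=28
Op 18: tick 2 -> clock=30.
Op 19: tick 7 -> clock=37. purged={a.com,e.com}
Op 20: tick 2 -> clock=39.
Op 21: tick 7 -> clock=46.
Op 22: insert b.com -> 10.0.0.7 (expiry=46+3=49). clock=46
Op 23: tick 1 -> clock=47.
Op 24: tick 7 -> clock=54. purged={b.com}
Op 25: insert e.com -> 10.0.0.6 (expiry=54+10=64). clock=54
Op 26: tick 4 -> clock=58.
Op 27: tick 3 -> clock=61.
Op 28: tick 6 -> clock=67. purged={e.com}
Op 29: insert c.com -> 10.0.0.6 (expiry=67+8=75). clock=67
Op 30: tick 6 -> clock=73.
lookup a.com: not in cache (expired or never inserted)

Answer: NXDOMAIN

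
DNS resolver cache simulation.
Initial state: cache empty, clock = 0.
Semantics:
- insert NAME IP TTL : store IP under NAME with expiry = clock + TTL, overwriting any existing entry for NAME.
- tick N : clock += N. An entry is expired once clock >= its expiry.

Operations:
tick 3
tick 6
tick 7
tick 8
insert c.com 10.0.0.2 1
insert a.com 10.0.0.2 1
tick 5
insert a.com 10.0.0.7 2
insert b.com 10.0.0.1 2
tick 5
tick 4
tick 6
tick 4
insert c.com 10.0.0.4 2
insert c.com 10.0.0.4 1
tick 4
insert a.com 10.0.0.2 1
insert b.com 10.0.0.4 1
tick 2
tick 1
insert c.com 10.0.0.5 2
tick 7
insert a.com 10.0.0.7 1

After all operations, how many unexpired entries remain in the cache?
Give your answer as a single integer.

Op 1: tick 3 -> clock=3.
Op 2: tick 6 -> clock=9.
Op 3: tick 7 -> clock=16.
Op 4: tick 8 -> clock=24.
Op 5: insert c.com -> 10.0.0.2 (expiry=24+1=25). clock=24
Op 6: insert a.com -> 10.0.0.2 (expiry=24+1=25). clock=24
Op 7: tick 5 -> clock=29. purged={a.com,c.com}
Op 8: insert a.com -> 10.0.0.7 (expiry=29+2=31). clock=29
Op 9: insert b.com -> 10.0.0.1 (expiry=29+2=31). clock=29
Op 10: tick 5 -> clock=34. purged={a.com,b.com}
Op 11: tick 4 -> clock=38.
Op 12: tick 6 -> clock=44.
Op 13: tick 4 -> clock=48.
Op 14: insert c.com -> 10.0.0.4 (expiry=48+2=50). clock=48
Op 15: insert c.com -> 10.0.0.4 (expiry=48+1=49). clock=48
Op 16: tick 4 -> clock=52. purged={c.com}
Op 17: insert a.com -> 10.0.0.2 (expiry=52+1=53). clock=52
Op 18: insert b.com -> 10.0.0.4 (expiry=52+1=53). clock=52
Op 19: tick 2 -> clock=54. purged={a.com,b.com}
Op 20: tick 1 -> clock=55.
Op 21: insert c.com -> 10.0.0.5 (expiry=55+2=57). clock=55
Op 22: tick 7 -> clock=62. purged={c.com}
Op 23: insert a.com -> 10.0.0.7 (expiry=62+1=63). clock=62
Final cache (unexpired): {a.com} -> size=1

Answer: 1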